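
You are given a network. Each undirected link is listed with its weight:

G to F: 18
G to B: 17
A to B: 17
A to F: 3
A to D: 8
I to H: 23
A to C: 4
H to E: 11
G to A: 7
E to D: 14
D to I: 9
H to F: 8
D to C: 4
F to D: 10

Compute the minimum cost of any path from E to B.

Shortest distances from E:
E: 0
H: 11  (via E)
D: 14  (via E)
C: 18  (via D)
F: 19  (via H)
A: 22  (via D)
I: 23  (via D)
G: 29  (via A)
B: 39  (via A)
Shortest route: E–D–A–B = 39.

39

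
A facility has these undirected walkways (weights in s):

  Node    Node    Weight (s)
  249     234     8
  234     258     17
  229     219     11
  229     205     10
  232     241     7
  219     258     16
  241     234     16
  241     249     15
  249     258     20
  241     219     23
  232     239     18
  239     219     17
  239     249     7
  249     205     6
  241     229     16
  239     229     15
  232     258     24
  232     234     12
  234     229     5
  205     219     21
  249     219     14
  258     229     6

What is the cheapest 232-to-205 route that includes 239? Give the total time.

Best 232 to 239: 232–239 costing 18
Shortest 239→205: 239–249–205 = 13
Total via 239: 18 + 13 = 31 s.

31 s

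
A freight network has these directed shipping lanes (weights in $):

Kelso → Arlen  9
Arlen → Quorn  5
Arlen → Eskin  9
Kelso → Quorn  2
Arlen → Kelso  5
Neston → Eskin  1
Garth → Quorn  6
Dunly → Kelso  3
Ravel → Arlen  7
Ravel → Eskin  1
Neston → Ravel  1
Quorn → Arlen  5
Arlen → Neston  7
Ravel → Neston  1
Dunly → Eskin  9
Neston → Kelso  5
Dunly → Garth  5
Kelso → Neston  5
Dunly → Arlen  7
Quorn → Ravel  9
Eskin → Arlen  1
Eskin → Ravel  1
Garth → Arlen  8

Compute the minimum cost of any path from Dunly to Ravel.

Running Dijkstra from Dunly:
Dunly: 0
Kelso: 3  (via Dunly)
Quorn: 5  (via Kelso)
Garth: 5  (via Dunly)
Arlen: 7  (via Dunly)
Neston: 8  (via Kelso)
Eskin: 9  (via Dunly)
Ravel: 9  (via Neston)
Shortest route: Dunly–Kelso–Neston–Ravel = $9.

$9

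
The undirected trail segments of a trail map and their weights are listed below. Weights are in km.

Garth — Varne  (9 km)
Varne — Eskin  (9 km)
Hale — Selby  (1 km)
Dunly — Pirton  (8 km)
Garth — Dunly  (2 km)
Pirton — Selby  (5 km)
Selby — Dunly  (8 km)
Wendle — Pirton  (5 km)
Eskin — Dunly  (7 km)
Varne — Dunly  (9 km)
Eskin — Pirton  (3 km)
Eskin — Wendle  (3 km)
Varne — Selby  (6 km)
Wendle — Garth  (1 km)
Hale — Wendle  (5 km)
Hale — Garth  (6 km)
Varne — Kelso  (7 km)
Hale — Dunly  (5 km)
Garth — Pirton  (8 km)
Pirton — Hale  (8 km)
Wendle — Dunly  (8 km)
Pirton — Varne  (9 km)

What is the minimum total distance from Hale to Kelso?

Settle nodes by increasing distance from Hale:
Hale: 0
Selby: 1  (via Hale)
Dunly: 5  (via Hale)
Wendle: 5  (via Hale)
Pirton: 6  (via Selby)
Garth: 6  (via Hale)
Varne: 7  (via Selby)
Eskin: 8  (via Wendle)
Kelso: 14  (via Varne)
Shortest route: Hale–Selby–Varne–Kelso = 14 km.

14 km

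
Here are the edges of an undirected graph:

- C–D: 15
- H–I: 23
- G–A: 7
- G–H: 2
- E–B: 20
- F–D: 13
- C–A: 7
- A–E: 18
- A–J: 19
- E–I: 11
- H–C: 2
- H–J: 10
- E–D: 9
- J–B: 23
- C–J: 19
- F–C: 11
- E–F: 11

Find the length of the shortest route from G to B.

Shortest distances from G:
G: 0
H: 2  (via G)
C: 4  (via H)
A: 7  (via G)
J: 12  (via H)
F: 15  (via C)
D: 19  (via C)
E: 25  (via A)
I: 25  (via H)
B: 35  (via J)
Shortest route: G–H–J–B = 35.

35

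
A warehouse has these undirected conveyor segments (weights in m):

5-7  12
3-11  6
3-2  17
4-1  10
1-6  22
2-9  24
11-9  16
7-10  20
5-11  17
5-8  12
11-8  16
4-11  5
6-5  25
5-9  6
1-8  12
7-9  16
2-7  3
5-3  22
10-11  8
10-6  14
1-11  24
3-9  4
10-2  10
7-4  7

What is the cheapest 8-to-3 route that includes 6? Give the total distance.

Shortest 8→6: 8 → 1 → 6 = 34
Shortest 6→3: 6 → 10 → 11 → 3 = 28
Total via 6: 34 + 28 = 62 m.

62 m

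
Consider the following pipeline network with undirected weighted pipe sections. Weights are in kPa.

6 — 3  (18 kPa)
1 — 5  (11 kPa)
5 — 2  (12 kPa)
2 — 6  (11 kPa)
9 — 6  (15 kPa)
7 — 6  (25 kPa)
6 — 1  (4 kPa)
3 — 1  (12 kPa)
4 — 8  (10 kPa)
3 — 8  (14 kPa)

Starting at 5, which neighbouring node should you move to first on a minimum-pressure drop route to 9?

Candidate routes:
5–1–6–9: 11+4+15 = 30
5–2–6–9: 12+11+15 = 38
5–1–3–6–9: 11+12+18+15 = 56
Cheapest is 5–1–6–9 at 30 kPa.
So from 5 the first move is to 1.

1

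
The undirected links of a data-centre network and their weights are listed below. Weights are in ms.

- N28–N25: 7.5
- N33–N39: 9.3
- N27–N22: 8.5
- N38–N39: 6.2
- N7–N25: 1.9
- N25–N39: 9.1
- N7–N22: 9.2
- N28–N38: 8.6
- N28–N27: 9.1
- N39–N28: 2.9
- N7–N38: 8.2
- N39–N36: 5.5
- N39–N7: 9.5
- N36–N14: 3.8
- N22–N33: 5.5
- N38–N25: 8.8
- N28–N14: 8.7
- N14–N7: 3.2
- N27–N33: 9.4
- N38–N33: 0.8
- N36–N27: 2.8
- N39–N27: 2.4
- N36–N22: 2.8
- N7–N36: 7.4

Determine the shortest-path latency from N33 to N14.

12.1 ms

Enumerating some paths:
N33 - N38 - N25 - N7 - N14: 0.8+8.8+1.9+3.2 = 14.7
N33 - N38 - N7 - N14: 0.8+8.2+3.2 = 12.2
N33 - N38 - N39 - N27 - N36 - N14: 0.8+6.2+2.4+2.8+3.8 = 16
N33 - N22 - N36 - N14: 5.5+2.8+3.8 = 12.1
Cheapest is N33 - N22 - N36 - N14 at 12.1 ms.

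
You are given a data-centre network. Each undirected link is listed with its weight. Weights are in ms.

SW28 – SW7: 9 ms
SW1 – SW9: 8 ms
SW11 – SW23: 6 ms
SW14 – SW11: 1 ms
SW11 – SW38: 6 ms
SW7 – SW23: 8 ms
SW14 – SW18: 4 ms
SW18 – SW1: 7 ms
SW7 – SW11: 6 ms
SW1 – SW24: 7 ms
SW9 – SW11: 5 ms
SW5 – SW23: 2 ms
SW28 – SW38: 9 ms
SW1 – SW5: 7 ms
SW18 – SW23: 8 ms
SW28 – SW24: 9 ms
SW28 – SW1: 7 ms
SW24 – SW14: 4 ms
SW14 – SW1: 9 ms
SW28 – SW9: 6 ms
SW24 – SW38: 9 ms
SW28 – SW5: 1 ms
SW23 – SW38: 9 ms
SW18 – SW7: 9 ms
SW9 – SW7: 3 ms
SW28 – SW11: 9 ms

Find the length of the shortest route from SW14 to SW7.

Compare a few routes:
SW14–SW18–SW7: 4+9 = 13
SW14–SW11–SW7: 1+6 = 7
SW14–SW11–SW9–SW7: 1+5+3 = 9
The minimum is 7 ms via SW14–SW11–SW7.

7 ms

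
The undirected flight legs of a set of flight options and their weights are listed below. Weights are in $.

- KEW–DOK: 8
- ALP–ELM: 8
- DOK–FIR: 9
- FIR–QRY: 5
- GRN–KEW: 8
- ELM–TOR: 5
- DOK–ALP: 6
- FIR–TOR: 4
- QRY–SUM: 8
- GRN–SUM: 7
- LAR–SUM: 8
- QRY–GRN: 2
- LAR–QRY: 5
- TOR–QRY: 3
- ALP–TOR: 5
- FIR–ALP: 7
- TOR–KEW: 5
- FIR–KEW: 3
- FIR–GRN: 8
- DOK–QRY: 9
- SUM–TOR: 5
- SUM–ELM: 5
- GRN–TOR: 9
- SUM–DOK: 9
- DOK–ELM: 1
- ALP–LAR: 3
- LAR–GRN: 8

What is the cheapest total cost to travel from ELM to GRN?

Compare a few routes:
ELM–SUM–GRN: 5+7 = 12
ELM–TOR–QRY–GRN: 5+3+2 = 10
The minimum is $10 via ELM–TOR–QRY–GRN.

$10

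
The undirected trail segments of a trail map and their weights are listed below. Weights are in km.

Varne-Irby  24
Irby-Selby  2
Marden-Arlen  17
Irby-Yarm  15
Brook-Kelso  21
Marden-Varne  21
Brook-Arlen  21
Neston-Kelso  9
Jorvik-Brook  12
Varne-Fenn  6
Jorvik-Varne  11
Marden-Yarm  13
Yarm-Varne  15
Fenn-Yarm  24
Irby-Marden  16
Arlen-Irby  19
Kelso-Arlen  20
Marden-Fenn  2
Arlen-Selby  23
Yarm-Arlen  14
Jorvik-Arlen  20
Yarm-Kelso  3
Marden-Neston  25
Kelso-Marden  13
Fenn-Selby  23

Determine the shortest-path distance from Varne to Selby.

26 km

Enumerating some paths:
Varne–Yarm–Irby–Selby: 15+15+2 = 32
Varne–Fenn–Selby: 6+23 = 29
Varne–Irby–Selby: 24+2 = 26
The minimum is 26 km via Varne–Irby–Selby.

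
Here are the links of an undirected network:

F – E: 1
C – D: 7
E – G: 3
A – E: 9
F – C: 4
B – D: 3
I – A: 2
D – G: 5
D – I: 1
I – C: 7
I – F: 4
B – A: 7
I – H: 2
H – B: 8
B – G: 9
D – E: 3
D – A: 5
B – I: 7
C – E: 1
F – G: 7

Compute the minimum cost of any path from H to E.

Running Dijkstra from H:
H: 0
I: 2  (via H)
D: 3  (via I)
A: 4  (via I)
B: 6  (via D)
E: 6  (via D)
Shortest route: H → I → D → E = 6.

6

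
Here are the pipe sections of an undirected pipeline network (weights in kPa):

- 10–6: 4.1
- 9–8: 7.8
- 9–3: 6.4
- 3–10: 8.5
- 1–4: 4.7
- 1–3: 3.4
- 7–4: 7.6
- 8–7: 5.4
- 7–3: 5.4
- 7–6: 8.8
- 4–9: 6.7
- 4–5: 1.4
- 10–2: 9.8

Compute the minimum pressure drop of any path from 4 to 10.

16.6 kPa

Enumerating some paths:
4–1–3–10: 4.7+3.4+8.5 = 16.6
4–7–3–10: 7.6+5.4+8.5 = 21.5
4–7–6–10: 7.6+8.8+4.1 = 20.5
Cheapest is 4–1–3–10 at 16.6 kPa.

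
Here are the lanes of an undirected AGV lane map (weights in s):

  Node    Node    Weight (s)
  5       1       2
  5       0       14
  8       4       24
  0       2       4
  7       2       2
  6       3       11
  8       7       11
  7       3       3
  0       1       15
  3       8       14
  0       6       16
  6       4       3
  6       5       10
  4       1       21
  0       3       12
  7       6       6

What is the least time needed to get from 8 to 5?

Compare a few routes:
8 - 7 - 2 - 0 - 5: 11+2+4+14 = 31
8 - 7 - 6 - 5: 11+6+10 = 27
Cheapest is 8 - 7 - 6 - 5 at 27 s.

27 s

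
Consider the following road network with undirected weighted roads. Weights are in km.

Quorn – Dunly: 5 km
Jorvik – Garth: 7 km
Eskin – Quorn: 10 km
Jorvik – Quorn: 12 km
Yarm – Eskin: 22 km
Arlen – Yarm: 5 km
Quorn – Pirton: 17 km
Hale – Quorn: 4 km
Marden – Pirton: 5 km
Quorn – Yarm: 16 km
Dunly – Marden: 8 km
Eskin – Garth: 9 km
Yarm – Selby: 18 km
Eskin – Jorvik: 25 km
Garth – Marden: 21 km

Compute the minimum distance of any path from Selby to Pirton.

51 km

Running Dijkstra from Selby:
Selby: 0
Yarm: 18  (via Selby)
Arlen: 23  (via Yarm)
Quorn: 34  (via Yarm)
Hale: 38  (via Quorn)
Dunly: 39  (via Quorn)
Eskin: 40  (via Yarm)
Jorvik: 46  (via Quorn)
Marden: 47  (via Dunly)
Garth: 49  (via Eskin)
Pirton: 51  (via Quorn)
Shortest route: Selby → Yarm → Quorn → Pirton = 51 km.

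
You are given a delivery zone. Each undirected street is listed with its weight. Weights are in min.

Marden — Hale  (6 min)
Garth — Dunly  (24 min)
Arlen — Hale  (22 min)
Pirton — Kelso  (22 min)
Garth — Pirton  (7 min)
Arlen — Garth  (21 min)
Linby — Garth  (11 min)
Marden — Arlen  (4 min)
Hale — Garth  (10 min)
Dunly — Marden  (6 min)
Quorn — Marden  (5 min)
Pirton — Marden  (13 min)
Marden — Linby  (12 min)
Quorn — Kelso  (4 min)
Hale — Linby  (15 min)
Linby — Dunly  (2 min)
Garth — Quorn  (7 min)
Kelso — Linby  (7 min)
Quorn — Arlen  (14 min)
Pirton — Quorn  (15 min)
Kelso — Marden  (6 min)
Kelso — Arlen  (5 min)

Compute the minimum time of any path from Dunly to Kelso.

Enumerating some paths:
Dunly–Marden–Arlen–Kelso: 6+4+5 = 15
Dunly–Marden–Kelso: 6+6 = 12
Dunly–Marden–Quorn–Kelso: 6+5+4 = 15
Dunly–Linby–Kelso: 2+7 = 9
The minimum is 9 min via Dunly–Linby–Kelso.

9 min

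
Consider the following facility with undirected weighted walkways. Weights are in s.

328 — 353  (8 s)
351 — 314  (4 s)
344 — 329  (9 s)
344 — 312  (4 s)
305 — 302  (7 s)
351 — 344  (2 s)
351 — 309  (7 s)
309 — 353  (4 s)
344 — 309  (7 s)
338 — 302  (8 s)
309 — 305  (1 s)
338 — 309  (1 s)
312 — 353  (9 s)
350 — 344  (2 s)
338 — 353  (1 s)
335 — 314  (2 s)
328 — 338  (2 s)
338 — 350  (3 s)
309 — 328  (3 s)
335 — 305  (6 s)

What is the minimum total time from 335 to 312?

Candidate routes:
335 → 305 → 309 → 338 → 350 → 344 → 312: 6+1+1+3+2+4 = 17
335 → 314 → 351 → 344 → 312: 2+4+2+4 = 12
335 → 305 → 309 → 338 → 353 → 312: 6+1+1+1+9 = 18
The minimum is 12 s via 335 → 314 → 351 → 344 → 312.

12 s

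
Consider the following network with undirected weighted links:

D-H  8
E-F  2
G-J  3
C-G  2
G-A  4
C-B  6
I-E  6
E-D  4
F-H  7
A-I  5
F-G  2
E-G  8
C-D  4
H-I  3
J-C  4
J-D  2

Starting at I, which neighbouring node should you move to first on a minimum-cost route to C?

A

Compare a few routes:
I → A → G → C: 5+4+2 = 11
I → E → F → G → C: 6+2+2+2 = 12
Cheapest is I → A → G → C at 11.
So from I the first move is to A.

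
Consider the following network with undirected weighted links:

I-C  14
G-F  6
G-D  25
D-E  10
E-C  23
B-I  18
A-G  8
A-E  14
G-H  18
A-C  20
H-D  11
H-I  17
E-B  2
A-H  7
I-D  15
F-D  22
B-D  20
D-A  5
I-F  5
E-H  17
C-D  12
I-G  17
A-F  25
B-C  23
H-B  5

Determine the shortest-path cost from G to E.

Enumerating some paths:
G - A - D - E: 8+5+10 = 23
G - H - B - E: 18+5+2 = 25
G - A - E: 8+14 = 22
The minimum is 22 via G - A - E.

22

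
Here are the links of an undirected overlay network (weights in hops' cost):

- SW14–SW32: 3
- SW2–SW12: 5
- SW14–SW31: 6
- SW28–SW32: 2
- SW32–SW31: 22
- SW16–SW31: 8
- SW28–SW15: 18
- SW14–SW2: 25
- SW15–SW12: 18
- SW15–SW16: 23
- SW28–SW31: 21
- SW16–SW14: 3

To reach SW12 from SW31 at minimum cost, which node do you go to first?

Compare a few routes:
SW31 - SW14 - SW32 - SW28 - SW15 - SW12: 6+3+2+18+18 = 47
SW31 - SW16 - SW14 - SW2 - SW12: 8+3+25+5 = 41
SW31 - SW14 - SW2 - SW12: 6+25+5 = 36
SW31 - SW16 - SW15 - SW12: 8+23+18 = 49
The minimum is 36 hops' cost via SW31 - SW14 - SW2 - SW12.
So from SW31 the first move is to SW14.

SW14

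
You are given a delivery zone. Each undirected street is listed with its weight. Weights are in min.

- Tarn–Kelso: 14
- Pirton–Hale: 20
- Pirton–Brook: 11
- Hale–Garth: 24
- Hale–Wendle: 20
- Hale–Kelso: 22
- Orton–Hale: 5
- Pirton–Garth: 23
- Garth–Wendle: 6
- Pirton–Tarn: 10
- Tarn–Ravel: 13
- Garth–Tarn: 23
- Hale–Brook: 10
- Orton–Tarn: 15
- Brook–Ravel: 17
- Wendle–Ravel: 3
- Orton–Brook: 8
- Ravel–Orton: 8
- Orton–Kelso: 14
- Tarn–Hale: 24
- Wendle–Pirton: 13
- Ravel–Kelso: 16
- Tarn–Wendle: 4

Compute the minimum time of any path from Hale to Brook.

10 min

Running Dijkstra from Hale:
Hale: 0
Orton: 5  (via Hale)
Brook: 10  (via Hale)
Shortest route: Hale–Brook = 10 min.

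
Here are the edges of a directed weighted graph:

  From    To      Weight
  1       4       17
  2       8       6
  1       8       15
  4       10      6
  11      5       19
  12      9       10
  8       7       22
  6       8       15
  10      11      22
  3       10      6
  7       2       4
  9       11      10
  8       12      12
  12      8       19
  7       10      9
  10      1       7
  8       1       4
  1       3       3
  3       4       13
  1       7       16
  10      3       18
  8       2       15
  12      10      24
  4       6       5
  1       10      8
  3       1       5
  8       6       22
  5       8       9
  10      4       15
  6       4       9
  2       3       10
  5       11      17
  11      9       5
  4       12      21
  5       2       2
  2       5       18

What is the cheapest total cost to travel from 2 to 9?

Candidate routes:
2–8–1–10–11–9: 6+4+8+22+5 = 45
2–8–12–9: 6+12+10 = 28
2–5–11–9: 18+17+5 = 40
2–3–10–11–9: 10+6+22+5 = 43
Cheapest is 2–8–12–9 at 28.

28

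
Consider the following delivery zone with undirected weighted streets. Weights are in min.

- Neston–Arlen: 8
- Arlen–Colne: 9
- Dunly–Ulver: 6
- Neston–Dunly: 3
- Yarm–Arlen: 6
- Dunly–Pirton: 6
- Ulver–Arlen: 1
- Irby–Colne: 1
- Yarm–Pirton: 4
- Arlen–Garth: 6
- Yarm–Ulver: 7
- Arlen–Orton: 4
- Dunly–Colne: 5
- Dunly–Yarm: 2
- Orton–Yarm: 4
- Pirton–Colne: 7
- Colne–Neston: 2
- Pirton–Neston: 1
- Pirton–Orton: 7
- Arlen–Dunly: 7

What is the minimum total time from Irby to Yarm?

8 min

Enumerating some paths:
Irby - Colne - Neston - Pirton - Dunly - Yarm: 1+2+1+6+2 = 12
Irby - Colne - Pirton - Yarm: 1+7+4 = 12
Irby - Colne - Neston - Pirton - Yarm: 1+2+1+4 = 8
Irby - Colne - Dunly - Neston - Pirton - Yarm: 1+5+3+1+4 = 14
Cheapest is Irby - Colne - Neston - Pirton - Yarm at 8 min.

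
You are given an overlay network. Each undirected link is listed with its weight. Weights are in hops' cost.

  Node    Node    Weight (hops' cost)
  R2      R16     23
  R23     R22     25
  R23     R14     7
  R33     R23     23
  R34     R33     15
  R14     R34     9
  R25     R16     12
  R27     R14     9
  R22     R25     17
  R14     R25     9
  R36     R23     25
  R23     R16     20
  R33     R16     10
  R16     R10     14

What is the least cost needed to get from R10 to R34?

Compare a few routes:
R10–R16–R25–R14–R34: 14+12+9+9 = 44
R10–R16–R33–R34: 14+10+15 = 39
R10–R16–R23–R14–R34: 14+20+7+9 = 50
Cheapest is R10–R16–R33–R34 at 39 hops' cost.

39 hops' cost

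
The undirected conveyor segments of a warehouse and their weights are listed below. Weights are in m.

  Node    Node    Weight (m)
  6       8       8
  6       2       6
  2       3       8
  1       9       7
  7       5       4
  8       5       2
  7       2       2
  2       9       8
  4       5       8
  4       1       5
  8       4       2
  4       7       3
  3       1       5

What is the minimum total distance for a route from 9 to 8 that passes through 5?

16 m

Best 9 to 5: 9 → 2 → 7 → 5 costing 14
Shortest 5→8: 5 → 8 = 2
Total via 5: 14 + 2 = 16 m.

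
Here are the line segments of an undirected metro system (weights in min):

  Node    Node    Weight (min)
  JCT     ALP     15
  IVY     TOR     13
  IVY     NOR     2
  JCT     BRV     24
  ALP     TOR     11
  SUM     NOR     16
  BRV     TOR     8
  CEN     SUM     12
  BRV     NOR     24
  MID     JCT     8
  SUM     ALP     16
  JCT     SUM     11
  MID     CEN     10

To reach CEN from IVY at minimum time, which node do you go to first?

Candidate routes:
IVY - NOR - SUM - JCT - MID - CEN: 2+16+11+8+10 = 47
IVY - TOR - ALP - SUM - CEN: 13+11+16+12 = 52
IVY - NOR - SUM - CEN: 2+16+12 = 30
Cheapest is IVY - NOR - SUM - CEN at 30 min.
So from IVY the first move is to NOR.

NOR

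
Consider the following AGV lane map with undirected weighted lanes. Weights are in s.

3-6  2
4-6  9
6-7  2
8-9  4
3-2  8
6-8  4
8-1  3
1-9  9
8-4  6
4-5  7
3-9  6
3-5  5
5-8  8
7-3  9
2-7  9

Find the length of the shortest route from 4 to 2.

19 s

Shortest distances from 4:
4: 0
8: 6  (via 4)
5: 7  (via 4)
1: 9  (via 8)
6: 9  (via 4)
9: 10  (via 8)
3: 11  (via 6)
7: 11  (via 6)
2: 19  (via 3)
Shortest route: 4–6–3–2 = 19 s.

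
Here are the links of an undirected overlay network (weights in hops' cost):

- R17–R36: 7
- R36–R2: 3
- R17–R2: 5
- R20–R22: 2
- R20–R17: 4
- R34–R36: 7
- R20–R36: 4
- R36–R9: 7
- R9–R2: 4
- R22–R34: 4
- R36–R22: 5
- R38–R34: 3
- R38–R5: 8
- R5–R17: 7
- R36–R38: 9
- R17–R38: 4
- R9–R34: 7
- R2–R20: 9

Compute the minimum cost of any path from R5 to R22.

13 hops' cost

Running Dijkstra from R5:
R5: 0
R17: 7  (via R5)
R38: 8  (via R5)
R20: 11  (via R17)
R34: 11  (via R38)
R2: 12  (via R17)
R22: 13  (via R20)
Shortest route: R5–R17–R20–R22 = 13 hops' cost.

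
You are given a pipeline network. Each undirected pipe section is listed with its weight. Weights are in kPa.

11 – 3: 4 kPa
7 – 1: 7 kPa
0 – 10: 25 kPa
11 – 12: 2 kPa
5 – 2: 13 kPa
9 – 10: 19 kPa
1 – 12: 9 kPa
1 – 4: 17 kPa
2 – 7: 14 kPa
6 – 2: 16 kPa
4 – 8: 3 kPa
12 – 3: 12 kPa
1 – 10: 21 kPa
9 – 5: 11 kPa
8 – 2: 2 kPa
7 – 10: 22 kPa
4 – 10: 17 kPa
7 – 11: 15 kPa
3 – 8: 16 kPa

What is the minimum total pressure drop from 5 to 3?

Compare a few routes:
5–2–8–4–1–12–11–3: 13+2+3+17+9+2+4 = 50
5–2–7–11–3: 13+14+15+4 = 46
5–2–8–3: 13+2+16 = 31
5–2–7–1–12–11–3: 13+14+7+9+2+4 = 49
Cheapest is 5–2–8–3 at 31 kPa.

31 kPa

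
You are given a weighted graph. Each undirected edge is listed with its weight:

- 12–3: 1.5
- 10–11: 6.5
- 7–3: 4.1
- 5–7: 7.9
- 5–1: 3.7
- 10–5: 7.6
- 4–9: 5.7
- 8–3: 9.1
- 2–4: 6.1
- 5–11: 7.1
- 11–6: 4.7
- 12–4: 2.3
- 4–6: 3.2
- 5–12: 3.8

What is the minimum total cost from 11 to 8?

20.8

Shortest distances from 11:
11: 0
6: 4.7  (via 11)
10: 6.5  (via 11)
5: 7.1  (via 11)
4: 7.9  (via 6)
12: 10.2  (via 4)
1: 10.8  (via 5)
3: 11.7  (via 12)
9: 13.6  (via 4)
2: 14  (via 4)
7: 15  (via 5)
8: 20.8  (via 3)
Shortest route: 11–6–4–12–3–8 = 20.8.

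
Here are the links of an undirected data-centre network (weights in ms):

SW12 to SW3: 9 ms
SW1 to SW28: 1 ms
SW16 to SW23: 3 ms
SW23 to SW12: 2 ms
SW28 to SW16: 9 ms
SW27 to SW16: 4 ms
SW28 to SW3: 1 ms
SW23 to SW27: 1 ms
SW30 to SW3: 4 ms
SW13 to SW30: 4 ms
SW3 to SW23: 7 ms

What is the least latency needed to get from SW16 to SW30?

Compare a few routes:
SW16–SW23–SW12–SW3–SW30: 3+2+9+4 = 18
SW16–SW23–SW3–SW30: 3+7+4 = 14
SW16–SW27–SW23–SW3–SW30: 4+1+7+4 = 16
Cheapest is SW16–SW23–SW3–SW30 at 14 ms.

14 ms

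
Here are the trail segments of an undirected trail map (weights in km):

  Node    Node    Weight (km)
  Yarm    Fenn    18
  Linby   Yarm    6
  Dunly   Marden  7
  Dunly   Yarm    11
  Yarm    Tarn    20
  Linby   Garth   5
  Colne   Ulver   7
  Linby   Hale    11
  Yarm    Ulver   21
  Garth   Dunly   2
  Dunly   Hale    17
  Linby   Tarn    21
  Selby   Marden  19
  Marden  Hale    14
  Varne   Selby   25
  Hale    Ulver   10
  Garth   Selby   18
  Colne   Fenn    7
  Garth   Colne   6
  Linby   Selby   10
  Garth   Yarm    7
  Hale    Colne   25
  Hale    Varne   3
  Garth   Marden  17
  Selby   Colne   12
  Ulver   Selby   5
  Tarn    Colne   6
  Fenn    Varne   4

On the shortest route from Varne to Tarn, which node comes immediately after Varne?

Candidate routes:
Varne–Hale–Ulver–Colne–Tarn: 3+10+7+6 = 26
Varne–Hale–Dunly–Garth–Colne–Tarn: 3+17+2+6+6 = 34
Varne–Fenn–Colne–Tarn: 4+7+6 = 17
Varne–Hale–Linby–Garth–Colne–Tarn: 3+11+5+6+6 = 31
Cheapest is Varne–Fenn–Colne–Tarn at 17 km.
So from Varne the first move is to Fenn.

Fenn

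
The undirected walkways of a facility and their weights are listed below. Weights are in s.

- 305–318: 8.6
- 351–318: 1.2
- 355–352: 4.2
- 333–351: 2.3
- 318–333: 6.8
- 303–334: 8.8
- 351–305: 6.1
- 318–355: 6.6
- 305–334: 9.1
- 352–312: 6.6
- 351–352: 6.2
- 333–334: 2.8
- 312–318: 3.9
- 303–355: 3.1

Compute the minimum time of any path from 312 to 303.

Compare a few routes:
312–318–351–352–355–303: 3.9+1.2+6.2+4.2+3.1 = 18.6
312–318–351–333–334–303: 3.9+1.2+2.3+2.8+8.8 = 19
312–318–355–303: 3.9+6.6+3.1 = 13.6
312–352–355–303: 6.6+4.2+3.1 = 13.9
The minimum is 13.6 s via 312–318–355–303.

13.6 s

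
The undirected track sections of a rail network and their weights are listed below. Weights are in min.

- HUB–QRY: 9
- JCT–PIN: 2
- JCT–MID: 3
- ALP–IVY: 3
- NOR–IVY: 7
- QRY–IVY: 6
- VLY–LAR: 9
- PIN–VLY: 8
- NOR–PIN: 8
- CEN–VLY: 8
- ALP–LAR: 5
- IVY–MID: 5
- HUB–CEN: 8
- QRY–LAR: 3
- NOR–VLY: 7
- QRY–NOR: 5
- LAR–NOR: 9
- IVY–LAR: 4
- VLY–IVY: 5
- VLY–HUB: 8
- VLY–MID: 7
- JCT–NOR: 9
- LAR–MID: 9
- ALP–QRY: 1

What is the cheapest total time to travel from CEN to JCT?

Settle nodes by increasing distance from CEN:
CEN: 0
VLY: 8  (via CEN)
HUB: 8  (via CEN)
IVY: 13  (via VLY)
NOR: 15  (via VLY)
MID: 15  (via VLY)
PIN: 16  (via VLY)
ALP: 16  (via IVY)
LAR: 17  (via VLY)
QRY: 17  (via HUB)
JCT: 18  (via MID)
Shortest route: CEN–VLY–MID–JCT = 18 min.

18 min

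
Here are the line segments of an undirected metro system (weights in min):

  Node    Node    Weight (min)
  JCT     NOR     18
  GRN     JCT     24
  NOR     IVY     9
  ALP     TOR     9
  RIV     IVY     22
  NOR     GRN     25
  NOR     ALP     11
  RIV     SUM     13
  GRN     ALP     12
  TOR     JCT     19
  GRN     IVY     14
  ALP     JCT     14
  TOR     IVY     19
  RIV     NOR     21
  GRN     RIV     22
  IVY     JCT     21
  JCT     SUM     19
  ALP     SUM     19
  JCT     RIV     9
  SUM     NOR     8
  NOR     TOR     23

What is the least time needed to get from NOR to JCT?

Candidate routes:
NOR → JCT: 18 = 18
NOR → ALP → JCT: 11+14 = 25
NOR → SUM → JCT: 8+19 = 27
The minimum is 18 min via NOR → JCT.

18 min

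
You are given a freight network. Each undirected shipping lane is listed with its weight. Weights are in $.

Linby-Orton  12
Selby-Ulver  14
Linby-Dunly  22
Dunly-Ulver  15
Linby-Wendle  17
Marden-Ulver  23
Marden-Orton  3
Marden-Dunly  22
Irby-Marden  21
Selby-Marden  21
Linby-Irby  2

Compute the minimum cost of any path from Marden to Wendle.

Compare a few routes:
Marden - Irby - Linby - Wendle: 21+2+17 = 40
Marden - Ulver - Dunly - Linby - Wendle: 23+15+22+17 = 77
Marden - Dunly - Linby - Wendle: 22+22+17 = 61
Marden - Orton - Linby - Wendle: 3+12+17 = 32
The minimum is $32 via Marden - Orton - Linby - Wendle.

$32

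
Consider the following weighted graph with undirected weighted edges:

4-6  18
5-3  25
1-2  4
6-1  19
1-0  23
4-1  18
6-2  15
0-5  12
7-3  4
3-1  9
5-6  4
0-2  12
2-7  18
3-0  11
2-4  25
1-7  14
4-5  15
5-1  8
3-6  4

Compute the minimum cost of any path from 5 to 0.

12

Running Dijkstra from 5:
5: 0
6: 4  (via 5)
1: 8  (via 5)
3: 8  (via 6)
0: 12  (via 5)
Shortest route: 5 → 0 = 12.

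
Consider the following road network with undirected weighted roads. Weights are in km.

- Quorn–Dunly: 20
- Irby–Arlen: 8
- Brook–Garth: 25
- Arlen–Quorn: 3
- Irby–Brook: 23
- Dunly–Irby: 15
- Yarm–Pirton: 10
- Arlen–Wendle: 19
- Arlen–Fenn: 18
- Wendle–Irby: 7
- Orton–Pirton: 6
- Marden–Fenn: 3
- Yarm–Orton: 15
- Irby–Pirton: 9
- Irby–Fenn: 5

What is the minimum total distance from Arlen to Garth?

Candidate routes:
Arlen–Fenn–Irby–Brook–Garth: 18+5+23+25 = 71
Arlen–Irby–Brook–Garth: 8+23+25 = 56
Cheapest is Arlen–Irby–Brook–Garth at 56 km.

56 km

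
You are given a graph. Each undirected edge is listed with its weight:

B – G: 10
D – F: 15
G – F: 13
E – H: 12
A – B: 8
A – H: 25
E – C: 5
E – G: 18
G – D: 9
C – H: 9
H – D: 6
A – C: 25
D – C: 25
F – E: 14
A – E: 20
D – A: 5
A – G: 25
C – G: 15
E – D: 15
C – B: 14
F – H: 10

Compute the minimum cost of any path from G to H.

15

Settle nodes by increasing distance from G:
G: 0
D: 9  (via G)
B: 10  (via G)
F: 13  (via G)
A: 14  (via D)
C: 15  (via G)
H: 15  (via D)
Shortest route: G–D–H = 15.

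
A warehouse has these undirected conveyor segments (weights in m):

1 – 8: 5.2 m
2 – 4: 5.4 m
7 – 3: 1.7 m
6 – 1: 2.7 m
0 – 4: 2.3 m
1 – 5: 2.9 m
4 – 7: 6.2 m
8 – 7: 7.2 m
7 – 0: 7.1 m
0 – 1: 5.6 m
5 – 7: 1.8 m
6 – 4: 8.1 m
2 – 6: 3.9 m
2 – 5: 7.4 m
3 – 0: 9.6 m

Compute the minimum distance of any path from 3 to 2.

Shortest distances from 3:
3: 0
7: 1.7  (via 3)
5: 3.5  (via 7)
1: 6.4  (via 5)
4: 7.9  (via 7)
0: 8.8  (via 7)
8: 8.9  (via 7)
6: 9.1  (via 1)
2: 10.9  (via 5)
Shortest route: 3 → 7 → 5 → 2 = 10.9 m.

10.9 m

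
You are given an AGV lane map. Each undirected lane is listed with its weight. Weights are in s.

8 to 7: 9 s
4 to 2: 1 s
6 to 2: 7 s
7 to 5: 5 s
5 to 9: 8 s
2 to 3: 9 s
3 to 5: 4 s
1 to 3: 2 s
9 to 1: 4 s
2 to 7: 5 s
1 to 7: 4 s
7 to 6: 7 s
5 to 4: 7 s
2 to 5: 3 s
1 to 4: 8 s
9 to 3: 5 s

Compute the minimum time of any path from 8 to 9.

Candidate routes:
8–7–5–9: 9+5+8 = 22
8–7–1–3–9: 9+4+2+5 = 20
8–7–1–9: 9+4+4 = 17
The minimum is 17 s via 8–7–1–9.

17 s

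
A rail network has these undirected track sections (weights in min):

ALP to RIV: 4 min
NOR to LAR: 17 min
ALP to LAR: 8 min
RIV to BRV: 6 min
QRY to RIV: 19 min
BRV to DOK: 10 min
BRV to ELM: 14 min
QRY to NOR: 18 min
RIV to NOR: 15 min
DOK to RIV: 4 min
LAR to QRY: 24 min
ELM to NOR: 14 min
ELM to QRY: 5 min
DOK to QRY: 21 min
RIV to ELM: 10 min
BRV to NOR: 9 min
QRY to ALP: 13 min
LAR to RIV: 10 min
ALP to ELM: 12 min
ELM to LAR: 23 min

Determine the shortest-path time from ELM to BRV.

Running Dijkstra from ELM:
ELM: 0
QRY: 5  (via ELM)
RIV: 10  (via ELM)
ALP: 12  (via ELM)
DOK: 14  (via RIV)
BRV: 14  (via ELM)
Shortest route: ELM–BRV = 14 min.

14 min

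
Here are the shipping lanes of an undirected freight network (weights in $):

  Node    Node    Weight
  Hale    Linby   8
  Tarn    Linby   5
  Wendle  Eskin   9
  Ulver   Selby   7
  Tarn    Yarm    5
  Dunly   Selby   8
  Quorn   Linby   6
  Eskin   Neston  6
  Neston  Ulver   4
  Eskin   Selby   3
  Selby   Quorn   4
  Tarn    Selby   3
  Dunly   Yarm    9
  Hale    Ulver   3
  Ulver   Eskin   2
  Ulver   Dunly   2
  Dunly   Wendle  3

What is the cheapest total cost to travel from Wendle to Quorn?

$14

Running Dijkstra from Wendle:
Wendle: 0
Dunly: 3  (via Wendle)
Ulver: 5  (via Dunly)
Eskin: 7  (via Ulver)
Hale: 8  (via Ulver)
Neston: 9  (via Ulver)
Selby: 10  (via Eskin)
Yarm: 12  (via Dunly)
Tarn: 13  (via Selby)
Quorn: 14  (via Selby)
Shortest route: Wendle → Dunly → Ulver → Eskin → Selby → Quorn = $14.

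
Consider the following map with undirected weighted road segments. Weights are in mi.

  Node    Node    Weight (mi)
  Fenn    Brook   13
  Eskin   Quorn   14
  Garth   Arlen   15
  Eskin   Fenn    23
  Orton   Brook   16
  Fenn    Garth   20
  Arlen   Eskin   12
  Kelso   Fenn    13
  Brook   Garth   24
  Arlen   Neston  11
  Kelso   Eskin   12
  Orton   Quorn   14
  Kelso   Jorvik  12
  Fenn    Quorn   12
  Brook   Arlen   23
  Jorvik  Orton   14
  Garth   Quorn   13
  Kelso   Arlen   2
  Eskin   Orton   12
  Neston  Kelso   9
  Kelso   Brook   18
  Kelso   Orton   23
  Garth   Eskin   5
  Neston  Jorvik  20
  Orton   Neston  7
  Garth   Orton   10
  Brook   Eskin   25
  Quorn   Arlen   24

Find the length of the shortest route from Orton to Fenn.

Candidate routes:
Orton → Brook → Fenn: 16+13 = 29
Orton → Quorn → Fenn: 14+12 = 26
Cheapest is Orton → Quorn → Fenn at 26 mi.

26 mi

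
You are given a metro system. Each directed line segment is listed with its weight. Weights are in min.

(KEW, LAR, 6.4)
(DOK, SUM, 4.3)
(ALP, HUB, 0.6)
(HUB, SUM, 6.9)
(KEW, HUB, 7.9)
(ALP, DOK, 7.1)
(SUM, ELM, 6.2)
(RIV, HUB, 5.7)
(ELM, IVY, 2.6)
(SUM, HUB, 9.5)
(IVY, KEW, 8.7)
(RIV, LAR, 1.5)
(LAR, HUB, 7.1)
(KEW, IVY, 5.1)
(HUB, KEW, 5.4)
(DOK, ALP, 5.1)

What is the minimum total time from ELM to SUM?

26.1 min

Candidate routes:
ELM → IVY → KEW → LAR → HUB → SUM: 2.6+8.7+6.4+7.1+6.9 = 31.7
ELM → IVY → KEW → HUB → SUM: 2.6+8.7+7.9+6.9 = 26.1
Cheapest is ELM → IVY → KEW → HUB → SUM at 26.1 min.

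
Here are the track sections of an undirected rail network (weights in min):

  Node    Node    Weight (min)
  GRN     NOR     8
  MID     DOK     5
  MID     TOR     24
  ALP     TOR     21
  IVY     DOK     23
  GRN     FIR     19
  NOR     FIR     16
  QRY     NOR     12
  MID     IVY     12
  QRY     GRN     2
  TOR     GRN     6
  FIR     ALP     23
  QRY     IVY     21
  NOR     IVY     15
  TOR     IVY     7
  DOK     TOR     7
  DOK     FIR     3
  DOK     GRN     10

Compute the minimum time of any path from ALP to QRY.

Candidate routes:
ALP–FIR–DOK–GRN–QRY: 23+3+10+2 = 38
ALP–TOR–GRN–QRY: 21+6+2 = 29
Cheapest is ALP–TOR–GRN–QRY at 29 min.

29 min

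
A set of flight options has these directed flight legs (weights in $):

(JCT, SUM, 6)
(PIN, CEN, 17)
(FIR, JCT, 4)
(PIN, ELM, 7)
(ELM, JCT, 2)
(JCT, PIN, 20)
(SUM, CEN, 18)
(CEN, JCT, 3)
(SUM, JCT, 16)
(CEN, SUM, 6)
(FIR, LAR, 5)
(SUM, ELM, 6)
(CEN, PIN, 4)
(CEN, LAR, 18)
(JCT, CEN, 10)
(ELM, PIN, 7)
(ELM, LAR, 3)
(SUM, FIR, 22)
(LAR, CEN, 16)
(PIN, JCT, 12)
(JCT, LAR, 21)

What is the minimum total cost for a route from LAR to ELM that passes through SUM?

Best LAR to SUM: LAR → CEN → SUM costing 22
Best SUM to ELM: SUM → ELM costing 6
Total via SUM: 22 + 6 = $28.

$28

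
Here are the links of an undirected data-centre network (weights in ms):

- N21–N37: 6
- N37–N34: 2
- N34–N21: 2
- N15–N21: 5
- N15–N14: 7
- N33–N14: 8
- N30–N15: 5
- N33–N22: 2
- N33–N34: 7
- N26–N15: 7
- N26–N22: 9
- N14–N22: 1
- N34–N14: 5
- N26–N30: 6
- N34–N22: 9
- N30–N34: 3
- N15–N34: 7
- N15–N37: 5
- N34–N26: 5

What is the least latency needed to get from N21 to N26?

7 ms

Candidate routes:
N21 → N34 → N30 → N26: 2+3+6 = 11
N21 → N34 → N26: 2+5 = 7
Cheapest is N21 → N34 → N26 at 7 ms.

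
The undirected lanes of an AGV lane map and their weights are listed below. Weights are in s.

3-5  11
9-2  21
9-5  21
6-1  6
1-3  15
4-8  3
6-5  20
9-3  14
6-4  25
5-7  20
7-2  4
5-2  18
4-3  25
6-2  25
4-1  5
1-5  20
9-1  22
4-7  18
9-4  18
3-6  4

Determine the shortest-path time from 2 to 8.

Settle nodes by increasing distance from 2:
2: 0
7: 4  (via 2)
5: 18  (via 2)
9: 21  (via 2)
4: 22  (via 7)
6: 25  (via 2)
8: 25  (via 4)
Shortest route: 2 → 7 → 4 → 8 = 25 s.

25 s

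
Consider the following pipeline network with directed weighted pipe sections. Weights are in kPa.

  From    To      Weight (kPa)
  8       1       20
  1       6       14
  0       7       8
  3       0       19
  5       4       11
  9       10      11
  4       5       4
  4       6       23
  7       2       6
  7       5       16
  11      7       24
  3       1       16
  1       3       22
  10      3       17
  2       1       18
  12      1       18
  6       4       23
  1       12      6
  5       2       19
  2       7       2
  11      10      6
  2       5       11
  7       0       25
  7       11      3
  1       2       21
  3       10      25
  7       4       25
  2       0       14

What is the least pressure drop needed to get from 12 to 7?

Shortest distances from 12:
12: 0
1: 18  (via 12)
6: 32  (via 1)
2: 39  (via 1)
3: 40  (via 1)
7: 41  (via 2)
Shortest route: 12 → 1 → 2 → 7 = 41 kPa.

41 kPa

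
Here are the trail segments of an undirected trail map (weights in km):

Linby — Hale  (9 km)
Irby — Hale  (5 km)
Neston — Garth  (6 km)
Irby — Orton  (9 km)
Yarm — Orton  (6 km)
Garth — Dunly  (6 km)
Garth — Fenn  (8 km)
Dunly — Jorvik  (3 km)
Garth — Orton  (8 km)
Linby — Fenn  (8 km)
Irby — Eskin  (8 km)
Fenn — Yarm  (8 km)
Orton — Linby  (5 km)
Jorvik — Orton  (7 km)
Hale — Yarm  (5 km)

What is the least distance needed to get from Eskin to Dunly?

Shortest distances from Eskin:
Eskin: 0
Irby: 8  (via Eskin)
Hale: 13  (via Irby)
Orton: 17  (via Irby)
Yarm: 18  (via Hale)
Linby: 22  (via Hale)
Jorvik: 24  (via Orton)
Garth: 25  (via Orton)
Fenn: 26  (via Yarm)
Dunly: 27  (via Jorvik)
Shortest route: Eskin → Irby → Orton → Jorvik → Dunly = 27 km.

27 km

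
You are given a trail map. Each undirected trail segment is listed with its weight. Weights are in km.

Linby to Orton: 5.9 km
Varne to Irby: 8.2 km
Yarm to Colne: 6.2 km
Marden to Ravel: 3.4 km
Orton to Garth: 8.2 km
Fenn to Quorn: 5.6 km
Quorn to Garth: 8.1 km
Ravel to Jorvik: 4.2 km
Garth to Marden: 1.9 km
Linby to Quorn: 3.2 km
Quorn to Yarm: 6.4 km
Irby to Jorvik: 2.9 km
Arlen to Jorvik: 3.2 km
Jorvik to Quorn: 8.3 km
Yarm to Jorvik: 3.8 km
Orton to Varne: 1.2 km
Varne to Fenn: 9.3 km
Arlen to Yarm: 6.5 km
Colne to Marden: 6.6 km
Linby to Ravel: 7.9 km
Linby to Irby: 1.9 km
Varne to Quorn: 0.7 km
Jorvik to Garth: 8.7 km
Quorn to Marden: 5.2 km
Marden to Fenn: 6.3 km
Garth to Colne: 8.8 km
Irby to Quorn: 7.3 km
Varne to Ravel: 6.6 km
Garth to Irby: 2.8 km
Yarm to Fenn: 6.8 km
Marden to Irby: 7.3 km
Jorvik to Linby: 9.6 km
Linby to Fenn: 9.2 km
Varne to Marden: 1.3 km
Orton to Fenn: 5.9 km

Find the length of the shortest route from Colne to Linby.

11.8 km

Enumerating some paths:
Colne - Garth - Irby - Linby: 8.8+2.8+1.9 = 13.5
Colne - Marden - Varne - Quorn - Linby: 6.6+1.3+0.7+3.2 = 11.8
Colne - Yarm - Jorvik - Irby - Linby: 6.2+3.8+2.9+1.9 = 14.8
Colne - Marden - Garth - Irby - Linby: 6.6+1.9+2.8+1.9 = 13.2
The minimum is 11.8 km via Colne - Marden - Varne - Quorn - Linby.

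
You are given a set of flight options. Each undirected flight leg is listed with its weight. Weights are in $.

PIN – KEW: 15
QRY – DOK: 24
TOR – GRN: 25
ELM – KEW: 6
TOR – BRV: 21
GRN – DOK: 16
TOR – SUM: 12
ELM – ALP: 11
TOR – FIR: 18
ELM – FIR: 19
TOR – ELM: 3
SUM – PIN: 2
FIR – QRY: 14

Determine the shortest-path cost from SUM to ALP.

$26

Compare a few routes:
SUM–TOR–FIR–ELM–ALP: 12+18+19+11 = 60
SUM–TOR–ELM–ALP: 12+3+11 = 26
SUM–PIN–KEW–ELM–ALP: 2+15+6+11 = 34
The minimum is $26 via SUM–TOR–ELM–ALP.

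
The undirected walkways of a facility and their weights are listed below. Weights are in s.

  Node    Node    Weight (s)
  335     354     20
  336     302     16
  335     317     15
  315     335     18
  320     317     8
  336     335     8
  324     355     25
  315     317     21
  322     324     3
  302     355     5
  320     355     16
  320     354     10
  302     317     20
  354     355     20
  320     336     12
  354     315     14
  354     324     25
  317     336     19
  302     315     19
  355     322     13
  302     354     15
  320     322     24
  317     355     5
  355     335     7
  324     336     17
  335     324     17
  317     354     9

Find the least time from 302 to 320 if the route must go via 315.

Shortest 302→315: 302–315 = 19
Shortest 315→320: 315–354–320 = 24
Total via 315: 19 + 24 = 43 s.

43 s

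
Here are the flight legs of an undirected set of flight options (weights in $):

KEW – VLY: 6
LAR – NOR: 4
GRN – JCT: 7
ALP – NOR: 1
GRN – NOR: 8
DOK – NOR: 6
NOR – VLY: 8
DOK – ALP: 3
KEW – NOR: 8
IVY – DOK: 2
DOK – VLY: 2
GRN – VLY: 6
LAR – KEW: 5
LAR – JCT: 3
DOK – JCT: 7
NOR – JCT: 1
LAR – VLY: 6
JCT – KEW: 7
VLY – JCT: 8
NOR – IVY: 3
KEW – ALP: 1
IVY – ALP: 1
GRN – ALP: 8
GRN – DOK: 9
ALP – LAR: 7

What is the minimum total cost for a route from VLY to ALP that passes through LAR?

Best VLY to LAR: VLY → LAR costing 6
Best LAR to ALP: LAR → NOR → ALP costing 5
Total via LAR: 6 + 5 = $11.

$11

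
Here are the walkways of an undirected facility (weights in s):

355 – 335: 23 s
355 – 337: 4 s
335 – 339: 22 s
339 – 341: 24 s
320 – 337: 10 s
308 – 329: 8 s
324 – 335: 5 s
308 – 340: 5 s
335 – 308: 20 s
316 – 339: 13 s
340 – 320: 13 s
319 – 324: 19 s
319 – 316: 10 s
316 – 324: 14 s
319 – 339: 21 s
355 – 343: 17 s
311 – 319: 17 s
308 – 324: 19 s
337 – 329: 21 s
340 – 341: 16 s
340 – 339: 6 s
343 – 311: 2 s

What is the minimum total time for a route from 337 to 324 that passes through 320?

47 s

Best 337 to 320: 337–320 costing 10
Best 320 to 324: 320–340–308–324 costing 37
Total via 320: 10 + 37 = 47 s.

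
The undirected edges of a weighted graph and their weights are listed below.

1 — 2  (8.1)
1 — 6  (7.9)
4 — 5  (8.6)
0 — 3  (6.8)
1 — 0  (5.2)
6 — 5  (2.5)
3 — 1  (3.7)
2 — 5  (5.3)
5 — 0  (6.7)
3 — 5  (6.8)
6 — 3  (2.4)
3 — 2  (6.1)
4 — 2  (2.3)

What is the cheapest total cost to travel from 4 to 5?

Shortest distances from 4:
4: 0
2: 2.3  (via 4)
5: 7.6  (via 2)
Shortest route: 4 → 2 → 5 = 7.6.

7.6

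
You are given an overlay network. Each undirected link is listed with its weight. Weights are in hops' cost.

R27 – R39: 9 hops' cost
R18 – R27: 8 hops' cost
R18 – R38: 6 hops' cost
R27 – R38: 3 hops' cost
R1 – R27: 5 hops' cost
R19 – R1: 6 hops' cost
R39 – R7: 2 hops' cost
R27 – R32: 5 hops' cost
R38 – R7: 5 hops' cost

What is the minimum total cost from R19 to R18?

19 hops' cost

Settle nodes by increasing distance from R19:
R19: 0
R1: 6  (via R19)
R27: 11  (via R1)
R38: 14  (via R27)
R32: 16  (via R27)
R18: 19  (via R27)
Shortest route: R19–R1–R27–R18 = 19 hops' cost.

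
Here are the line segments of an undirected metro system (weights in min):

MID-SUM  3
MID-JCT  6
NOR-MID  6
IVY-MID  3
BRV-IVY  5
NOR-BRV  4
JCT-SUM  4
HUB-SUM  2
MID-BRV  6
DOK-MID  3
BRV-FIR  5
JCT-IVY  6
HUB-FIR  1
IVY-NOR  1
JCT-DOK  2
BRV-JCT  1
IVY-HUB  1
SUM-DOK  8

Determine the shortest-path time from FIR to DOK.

8 min

Running Dijkstra from FIR:
FIR: 0
HUB: 1  (via FIR)
IVY: 2  (via HUB)
SUM: 3  (via HUB)
NOR: 3  (via IVY)
MID: 5  (via IVY)
BRV: 5  (via FIR)
JCT: 6  (via BRV)
DOK: 8  (via MID)
Shortest route: FIR–HUB–IVY–MID–DOK = 8 min.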